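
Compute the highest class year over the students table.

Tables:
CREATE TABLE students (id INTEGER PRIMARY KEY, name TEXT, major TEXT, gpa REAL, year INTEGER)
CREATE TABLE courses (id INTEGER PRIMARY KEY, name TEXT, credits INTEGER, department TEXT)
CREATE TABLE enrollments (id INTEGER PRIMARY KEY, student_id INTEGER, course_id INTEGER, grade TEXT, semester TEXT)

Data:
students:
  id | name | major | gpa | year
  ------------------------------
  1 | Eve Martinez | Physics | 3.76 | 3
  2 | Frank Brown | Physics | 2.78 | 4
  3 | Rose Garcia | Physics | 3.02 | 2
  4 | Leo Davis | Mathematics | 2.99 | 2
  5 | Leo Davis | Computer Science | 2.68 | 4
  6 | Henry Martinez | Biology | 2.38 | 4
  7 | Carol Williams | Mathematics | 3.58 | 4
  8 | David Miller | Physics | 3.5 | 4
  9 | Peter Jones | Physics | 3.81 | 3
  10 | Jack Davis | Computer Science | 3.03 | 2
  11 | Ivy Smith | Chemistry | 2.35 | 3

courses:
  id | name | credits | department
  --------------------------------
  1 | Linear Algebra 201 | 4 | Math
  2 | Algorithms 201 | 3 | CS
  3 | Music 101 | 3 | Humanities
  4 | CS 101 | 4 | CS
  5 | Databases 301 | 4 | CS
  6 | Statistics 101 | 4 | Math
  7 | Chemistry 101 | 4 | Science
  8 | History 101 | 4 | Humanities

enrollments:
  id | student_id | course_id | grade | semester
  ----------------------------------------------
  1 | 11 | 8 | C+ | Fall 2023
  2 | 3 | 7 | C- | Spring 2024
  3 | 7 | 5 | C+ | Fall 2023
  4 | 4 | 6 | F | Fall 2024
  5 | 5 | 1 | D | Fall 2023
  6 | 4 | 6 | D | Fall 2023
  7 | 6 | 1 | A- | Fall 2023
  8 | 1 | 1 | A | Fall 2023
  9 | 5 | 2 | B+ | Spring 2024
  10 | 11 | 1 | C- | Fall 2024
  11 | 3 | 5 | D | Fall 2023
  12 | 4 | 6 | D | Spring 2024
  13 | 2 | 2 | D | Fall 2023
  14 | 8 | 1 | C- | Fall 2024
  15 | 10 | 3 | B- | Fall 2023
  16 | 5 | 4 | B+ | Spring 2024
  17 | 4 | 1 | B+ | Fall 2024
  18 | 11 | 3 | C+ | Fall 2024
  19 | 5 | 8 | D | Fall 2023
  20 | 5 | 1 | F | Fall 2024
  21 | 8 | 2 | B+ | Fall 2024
SELECT MAX(year) FROM students

Execution result:
4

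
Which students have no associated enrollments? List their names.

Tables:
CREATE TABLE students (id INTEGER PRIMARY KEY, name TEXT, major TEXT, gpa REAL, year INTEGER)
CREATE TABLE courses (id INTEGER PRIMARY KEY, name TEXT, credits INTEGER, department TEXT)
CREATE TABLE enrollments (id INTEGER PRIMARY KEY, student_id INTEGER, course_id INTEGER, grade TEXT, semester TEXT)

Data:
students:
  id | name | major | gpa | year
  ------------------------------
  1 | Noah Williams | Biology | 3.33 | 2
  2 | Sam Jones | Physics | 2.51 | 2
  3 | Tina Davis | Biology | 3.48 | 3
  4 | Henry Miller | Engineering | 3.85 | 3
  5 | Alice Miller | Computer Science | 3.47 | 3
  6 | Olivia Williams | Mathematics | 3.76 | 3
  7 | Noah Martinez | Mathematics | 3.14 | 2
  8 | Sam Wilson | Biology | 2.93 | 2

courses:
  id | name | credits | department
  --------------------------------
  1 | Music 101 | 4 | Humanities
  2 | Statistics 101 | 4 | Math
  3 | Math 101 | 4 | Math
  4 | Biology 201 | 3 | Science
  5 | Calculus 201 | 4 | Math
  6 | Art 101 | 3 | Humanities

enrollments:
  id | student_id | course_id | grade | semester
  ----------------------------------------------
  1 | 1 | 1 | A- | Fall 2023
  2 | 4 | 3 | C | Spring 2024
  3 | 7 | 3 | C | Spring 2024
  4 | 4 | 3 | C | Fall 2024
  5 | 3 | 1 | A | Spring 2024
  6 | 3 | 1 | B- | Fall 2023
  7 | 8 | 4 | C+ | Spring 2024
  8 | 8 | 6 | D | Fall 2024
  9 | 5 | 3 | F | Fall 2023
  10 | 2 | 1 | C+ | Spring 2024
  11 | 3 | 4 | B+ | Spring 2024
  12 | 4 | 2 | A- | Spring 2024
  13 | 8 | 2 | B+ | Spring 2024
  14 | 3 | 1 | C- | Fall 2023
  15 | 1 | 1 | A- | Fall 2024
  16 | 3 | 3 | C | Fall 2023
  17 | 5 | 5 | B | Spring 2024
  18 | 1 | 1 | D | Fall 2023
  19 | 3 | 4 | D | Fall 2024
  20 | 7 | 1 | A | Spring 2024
SELECT p.name FROM students p LEFT JOIN enrollments c ON c.student_id = p.id WHERE c.id IS NULL

Execution result:
Olivia Williams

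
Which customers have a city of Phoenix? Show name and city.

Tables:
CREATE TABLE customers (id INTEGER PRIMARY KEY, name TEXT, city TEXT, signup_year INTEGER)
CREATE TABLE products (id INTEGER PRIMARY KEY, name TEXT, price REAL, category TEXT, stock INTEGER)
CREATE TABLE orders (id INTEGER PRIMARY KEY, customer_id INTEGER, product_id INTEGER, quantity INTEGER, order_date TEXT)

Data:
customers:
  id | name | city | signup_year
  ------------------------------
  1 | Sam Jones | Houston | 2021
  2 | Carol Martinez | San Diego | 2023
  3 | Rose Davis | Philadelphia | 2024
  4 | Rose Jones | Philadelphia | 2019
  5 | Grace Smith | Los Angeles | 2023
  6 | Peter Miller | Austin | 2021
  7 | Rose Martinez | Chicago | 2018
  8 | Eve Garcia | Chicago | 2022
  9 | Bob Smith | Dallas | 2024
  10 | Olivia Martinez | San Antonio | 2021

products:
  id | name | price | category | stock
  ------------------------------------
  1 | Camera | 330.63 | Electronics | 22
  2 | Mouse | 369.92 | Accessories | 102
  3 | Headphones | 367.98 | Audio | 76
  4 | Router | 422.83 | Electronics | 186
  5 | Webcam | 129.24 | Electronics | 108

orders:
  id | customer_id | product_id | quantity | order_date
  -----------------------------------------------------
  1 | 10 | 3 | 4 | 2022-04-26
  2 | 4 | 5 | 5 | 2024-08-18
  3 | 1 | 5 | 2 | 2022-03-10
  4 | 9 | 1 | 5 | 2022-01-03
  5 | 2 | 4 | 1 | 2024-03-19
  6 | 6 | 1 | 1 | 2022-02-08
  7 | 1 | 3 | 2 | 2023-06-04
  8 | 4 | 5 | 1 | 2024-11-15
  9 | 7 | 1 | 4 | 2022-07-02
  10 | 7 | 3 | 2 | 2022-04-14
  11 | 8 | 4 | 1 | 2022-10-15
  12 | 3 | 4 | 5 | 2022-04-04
SELECT name, city FROM customers WHERE city = 'Phoenix'

Execution result:
(no rows)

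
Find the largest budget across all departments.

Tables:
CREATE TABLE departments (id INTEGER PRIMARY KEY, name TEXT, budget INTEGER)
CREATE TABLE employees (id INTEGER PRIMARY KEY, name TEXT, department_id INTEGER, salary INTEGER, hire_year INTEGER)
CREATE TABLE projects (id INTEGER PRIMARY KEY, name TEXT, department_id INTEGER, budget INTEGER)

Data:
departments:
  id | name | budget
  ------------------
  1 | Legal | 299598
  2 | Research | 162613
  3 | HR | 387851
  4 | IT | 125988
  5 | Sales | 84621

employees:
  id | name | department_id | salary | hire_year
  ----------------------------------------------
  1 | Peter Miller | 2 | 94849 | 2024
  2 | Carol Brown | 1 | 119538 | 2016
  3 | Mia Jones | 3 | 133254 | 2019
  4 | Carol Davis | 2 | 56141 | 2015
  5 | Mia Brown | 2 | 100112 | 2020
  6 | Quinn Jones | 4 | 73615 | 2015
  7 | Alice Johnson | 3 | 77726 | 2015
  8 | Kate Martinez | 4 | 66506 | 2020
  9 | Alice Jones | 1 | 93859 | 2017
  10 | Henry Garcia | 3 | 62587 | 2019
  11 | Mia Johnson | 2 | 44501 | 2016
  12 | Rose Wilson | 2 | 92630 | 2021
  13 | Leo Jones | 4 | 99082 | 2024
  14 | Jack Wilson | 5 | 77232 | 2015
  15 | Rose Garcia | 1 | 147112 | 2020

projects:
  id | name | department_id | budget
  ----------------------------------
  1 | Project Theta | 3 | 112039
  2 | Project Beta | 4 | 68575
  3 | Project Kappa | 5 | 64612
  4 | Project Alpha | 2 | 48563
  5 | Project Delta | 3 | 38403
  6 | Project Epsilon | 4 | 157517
SELECT MAX(budget) FROM departments

Execution result:
387851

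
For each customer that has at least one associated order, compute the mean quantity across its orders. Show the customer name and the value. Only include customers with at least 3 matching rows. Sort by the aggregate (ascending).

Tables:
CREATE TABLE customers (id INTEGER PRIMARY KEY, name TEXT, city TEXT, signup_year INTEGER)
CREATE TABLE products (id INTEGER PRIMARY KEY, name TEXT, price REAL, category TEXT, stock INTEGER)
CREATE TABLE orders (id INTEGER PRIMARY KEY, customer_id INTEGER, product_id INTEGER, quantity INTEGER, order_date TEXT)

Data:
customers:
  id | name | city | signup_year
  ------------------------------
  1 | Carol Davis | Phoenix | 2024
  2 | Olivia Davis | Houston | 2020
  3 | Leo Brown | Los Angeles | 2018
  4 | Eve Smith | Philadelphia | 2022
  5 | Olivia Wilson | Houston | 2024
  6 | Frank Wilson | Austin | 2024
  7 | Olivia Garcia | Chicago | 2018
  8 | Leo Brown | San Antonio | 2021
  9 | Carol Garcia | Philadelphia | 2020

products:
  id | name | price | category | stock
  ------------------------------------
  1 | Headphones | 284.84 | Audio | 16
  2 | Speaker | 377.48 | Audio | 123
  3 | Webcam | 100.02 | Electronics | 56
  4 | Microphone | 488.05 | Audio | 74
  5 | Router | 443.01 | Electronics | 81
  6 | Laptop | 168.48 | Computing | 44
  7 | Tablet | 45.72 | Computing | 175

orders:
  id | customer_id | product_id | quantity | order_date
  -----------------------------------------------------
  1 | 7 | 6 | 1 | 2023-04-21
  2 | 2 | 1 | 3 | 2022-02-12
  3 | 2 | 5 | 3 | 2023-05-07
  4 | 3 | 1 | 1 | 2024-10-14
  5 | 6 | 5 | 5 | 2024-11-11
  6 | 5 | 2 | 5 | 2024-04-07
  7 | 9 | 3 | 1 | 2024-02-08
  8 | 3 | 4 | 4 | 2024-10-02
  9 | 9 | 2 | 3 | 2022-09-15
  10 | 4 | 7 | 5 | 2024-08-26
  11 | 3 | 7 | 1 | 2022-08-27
SELECT p.name, AVG(c.quantity) AS avg_quantity FROM orders c JOIN customers p ON c.customer_id = p.id GROUP BY p.id, p.name HAVING COUNT(*) >= 3 ORDER BY avg_quantity ASC

Execution result:
name | avg_quantity
Leo Brown | 2.00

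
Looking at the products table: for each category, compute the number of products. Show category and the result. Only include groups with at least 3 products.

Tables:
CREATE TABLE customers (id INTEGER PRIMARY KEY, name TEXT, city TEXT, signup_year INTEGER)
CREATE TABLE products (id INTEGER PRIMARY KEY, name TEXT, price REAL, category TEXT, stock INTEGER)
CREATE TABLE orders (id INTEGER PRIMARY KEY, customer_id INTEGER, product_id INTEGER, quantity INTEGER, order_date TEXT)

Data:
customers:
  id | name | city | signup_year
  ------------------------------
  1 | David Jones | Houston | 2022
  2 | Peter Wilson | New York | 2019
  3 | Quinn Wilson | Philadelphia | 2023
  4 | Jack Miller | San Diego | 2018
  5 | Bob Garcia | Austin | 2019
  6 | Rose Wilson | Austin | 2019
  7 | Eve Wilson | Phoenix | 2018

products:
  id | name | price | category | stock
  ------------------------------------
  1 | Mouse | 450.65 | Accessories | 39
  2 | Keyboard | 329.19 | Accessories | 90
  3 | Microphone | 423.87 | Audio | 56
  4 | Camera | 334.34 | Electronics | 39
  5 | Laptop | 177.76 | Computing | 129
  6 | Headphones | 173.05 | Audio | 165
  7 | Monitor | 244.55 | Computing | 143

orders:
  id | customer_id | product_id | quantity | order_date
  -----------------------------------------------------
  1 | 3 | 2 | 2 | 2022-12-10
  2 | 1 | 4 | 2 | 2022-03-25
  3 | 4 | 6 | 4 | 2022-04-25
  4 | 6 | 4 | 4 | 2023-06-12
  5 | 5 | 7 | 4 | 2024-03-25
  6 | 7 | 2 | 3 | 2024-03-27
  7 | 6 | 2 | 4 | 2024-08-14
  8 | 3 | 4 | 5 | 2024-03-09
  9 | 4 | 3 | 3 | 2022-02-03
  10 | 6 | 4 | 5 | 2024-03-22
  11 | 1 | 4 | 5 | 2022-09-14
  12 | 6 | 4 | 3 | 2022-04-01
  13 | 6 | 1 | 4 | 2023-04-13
SELECT category, COUNT(*) AS n FROM products GROUP BY category HAVING COUNT(*) >= 3

Execution result:
(no rows)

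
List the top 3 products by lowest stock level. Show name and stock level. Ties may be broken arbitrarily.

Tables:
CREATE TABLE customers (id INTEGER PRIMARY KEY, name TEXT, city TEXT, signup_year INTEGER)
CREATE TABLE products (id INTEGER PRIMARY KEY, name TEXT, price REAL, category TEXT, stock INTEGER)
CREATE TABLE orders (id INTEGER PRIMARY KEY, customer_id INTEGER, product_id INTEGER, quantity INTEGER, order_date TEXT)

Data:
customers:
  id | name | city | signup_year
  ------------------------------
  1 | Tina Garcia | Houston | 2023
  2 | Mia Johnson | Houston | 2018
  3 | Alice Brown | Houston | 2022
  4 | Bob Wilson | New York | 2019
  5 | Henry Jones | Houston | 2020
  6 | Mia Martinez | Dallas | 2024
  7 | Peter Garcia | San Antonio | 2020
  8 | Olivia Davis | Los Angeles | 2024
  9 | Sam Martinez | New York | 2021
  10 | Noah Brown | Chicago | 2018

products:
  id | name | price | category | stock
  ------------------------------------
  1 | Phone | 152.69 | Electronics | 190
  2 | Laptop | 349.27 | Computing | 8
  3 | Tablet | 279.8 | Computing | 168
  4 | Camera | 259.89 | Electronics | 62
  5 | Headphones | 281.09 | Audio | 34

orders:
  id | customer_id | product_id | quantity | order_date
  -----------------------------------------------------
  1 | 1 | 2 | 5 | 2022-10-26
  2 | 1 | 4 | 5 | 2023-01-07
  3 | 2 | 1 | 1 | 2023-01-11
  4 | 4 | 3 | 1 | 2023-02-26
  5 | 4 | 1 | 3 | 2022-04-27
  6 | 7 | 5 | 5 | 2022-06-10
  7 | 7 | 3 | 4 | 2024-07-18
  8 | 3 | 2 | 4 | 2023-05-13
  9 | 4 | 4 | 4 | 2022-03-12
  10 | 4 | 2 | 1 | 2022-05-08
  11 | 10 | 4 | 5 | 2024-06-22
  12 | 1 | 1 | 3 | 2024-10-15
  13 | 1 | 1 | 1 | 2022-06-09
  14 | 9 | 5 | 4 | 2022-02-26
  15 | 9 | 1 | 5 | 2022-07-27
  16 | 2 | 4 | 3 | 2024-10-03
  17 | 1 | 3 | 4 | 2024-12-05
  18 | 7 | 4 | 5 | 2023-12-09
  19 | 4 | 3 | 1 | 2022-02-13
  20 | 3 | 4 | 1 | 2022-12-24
SELECT name, stock FROM products ORDER BY stock ASC LIMIT 3

Execution result:
name | stock
Laptop | 8
Headphones | 34
Camera | 62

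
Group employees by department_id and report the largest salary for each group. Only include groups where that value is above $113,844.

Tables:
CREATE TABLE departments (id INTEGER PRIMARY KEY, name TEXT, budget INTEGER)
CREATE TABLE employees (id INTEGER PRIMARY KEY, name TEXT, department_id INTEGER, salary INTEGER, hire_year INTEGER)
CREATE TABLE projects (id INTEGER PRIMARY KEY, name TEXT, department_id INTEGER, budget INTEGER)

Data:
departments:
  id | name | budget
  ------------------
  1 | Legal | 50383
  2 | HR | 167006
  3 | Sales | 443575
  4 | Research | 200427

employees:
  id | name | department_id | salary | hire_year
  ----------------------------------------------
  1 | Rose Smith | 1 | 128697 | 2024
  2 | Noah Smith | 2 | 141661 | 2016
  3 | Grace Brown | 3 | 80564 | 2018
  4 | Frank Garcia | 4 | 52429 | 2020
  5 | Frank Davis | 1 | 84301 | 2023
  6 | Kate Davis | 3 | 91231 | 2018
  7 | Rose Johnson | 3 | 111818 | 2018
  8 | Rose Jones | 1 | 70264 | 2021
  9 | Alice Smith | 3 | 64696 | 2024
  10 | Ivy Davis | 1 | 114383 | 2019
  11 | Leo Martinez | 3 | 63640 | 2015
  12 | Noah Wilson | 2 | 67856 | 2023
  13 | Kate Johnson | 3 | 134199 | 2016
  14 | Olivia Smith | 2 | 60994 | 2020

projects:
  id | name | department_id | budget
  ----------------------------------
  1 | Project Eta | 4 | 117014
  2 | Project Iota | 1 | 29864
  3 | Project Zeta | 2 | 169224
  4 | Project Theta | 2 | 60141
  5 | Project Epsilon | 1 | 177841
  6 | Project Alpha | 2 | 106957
SELECT department_id, MAX(salary) AS max_salary FROM employees GROUP BY department_id HAVING MAX(salary) > 113844

Execution result:
department_id | max_salary
1 | 128697
2 | 141661
3 | 134199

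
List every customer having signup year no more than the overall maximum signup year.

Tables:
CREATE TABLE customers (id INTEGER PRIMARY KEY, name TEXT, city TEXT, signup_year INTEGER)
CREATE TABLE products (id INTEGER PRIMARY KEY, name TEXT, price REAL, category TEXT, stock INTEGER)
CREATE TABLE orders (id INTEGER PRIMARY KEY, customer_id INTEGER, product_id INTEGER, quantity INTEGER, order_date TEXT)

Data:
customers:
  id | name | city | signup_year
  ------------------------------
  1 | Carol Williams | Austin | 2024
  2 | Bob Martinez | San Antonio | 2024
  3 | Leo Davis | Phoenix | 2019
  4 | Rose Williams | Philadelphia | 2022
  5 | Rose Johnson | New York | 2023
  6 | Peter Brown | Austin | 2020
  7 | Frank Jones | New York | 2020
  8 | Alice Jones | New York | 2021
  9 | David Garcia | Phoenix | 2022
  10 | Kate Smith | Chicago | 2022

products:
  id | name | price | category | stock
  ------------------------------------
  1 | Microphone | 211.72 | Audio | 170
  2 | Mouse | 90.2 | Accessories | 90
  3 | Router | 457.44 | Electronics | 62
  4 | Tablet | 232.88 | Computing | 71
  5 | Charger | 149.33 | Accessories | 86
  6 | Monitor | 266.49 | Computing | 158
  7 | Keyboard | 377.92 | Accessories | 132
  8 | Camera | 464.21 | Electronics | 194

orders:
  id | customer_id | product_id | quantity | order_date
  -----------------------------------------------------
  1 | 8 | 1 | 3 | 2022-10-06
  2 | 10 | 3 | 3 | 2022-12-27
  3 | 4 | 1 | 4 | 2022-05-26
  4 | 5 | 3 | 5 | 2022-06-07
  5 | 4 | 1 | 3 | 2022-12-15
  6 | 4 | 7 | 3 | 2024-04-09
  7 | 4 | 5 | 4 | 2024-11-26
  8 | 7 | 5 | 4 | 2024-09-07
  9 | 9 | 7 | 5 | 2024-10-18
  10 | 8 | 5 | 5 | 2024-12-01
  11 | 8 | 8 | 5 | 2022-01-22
SELECT name, signup_year FROM customers WHERE signup_year <= (SELECT MAX(signup_year) FROM customers)

Execution result:
name | signup_year
Carol Williams | 2024
Bob Martinez | 2024
Leo Davis | 2019
Rose Williams | 2022
Rose Johnson | 2023
Peter Brown | 2020
Frank Jones | 2020
Alice Jones | 2021
David Garcia | 2022
Kate Smith | 2022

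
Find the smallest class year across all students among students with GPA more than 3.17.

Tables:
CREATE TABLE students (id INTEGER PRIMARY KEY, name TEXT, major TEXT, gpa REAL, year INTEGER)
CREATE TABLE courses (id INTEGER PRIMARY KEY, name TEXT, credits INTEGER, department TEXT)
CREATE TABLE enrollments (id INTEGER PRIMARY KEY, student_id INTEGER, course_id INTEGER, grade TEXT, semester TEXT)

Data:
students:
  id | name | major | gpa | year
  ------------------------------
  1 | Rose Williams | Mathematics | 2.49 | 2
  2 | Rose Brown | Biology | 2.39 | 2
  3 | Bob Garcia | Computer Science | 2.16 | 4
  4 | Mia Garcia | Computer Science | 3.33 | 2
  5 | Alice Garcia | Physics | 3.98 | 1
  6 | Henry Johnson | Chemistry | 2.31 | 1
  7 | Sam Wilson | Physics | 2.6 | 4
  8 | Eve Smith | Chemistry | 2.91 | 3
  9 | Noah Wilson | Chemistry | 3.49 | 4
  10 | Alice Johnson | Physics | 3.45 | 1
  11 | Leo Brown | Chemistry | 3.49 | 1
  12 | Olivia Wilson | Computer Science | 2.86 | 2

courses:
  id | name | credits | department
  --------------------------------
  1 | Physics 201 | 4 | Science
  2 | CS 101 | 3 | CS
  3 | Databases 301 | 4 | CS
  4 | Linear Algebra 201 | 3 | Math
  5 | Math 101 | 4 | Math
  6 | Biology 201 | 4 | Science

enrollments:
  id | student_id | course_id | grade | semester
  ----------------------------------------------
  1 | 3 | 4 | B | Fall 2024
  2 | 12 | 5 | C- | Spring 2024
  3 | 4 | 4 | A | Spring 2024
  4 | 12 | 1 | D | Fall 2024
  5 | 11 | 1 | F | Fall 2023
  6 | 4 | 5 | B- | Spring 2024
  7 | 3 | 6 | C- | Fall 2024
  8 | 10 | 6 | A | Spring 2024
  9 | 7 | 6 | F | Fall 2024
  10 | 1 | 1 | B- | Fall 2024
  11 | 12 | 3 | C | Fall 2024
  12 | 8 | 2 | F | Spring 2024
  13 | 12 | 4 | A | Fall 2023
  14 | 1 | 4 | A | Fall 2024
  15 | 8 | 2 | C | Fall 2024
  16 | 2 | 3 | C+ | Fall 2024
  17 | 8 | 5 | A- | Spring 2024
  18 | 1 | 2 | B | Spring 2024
SELECT MIN(year) FROM students WHERE gpa > 3.17

Execution result:
1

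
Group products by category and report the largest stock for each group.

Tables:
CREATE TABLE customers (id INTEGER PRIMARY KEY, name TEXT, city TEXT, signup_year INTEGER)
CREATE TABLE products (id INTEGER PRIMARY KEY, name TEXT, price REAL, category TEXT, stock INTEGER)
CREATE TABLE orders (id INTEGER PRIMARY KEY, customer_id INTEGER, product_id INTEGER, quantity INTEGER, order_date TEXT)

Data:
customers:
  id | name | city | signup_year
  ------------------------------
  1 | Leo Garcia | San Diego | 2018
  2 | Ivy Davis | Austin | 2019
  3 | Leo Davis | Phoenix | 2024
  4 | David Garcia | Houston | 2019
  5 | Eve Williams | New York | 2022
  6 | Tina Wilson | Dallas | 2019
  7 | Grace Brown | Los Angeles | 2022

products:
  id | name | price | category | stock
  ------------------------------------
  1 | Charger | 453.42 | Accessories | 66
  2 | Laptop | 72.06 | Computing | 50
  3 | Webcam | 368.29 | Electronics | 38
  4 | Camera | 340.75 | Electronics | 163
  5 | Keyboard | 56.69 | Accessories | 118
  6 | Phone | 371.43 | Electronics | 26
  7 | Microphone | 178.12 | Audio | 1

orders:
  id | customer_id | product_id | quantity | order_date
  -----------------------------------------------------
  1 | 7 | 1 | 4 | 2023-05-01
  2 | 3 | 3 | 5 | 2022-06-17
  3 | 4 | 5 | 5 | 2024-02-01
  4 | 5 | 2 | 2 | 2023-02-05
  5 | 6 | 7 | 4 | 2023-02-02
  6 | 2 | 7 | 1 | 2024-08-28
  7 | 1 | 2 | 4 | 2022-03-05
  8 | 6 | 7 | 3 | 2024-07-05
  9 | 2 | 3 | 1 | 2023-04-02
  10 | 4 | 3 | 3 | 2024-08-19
SELECT category, MAX(stock) AS max_stock FROM products GROUP BY category

Execution result:
category | max_stock
Accessories | 118
Audio | 1
Computing | 50
Electronics | 163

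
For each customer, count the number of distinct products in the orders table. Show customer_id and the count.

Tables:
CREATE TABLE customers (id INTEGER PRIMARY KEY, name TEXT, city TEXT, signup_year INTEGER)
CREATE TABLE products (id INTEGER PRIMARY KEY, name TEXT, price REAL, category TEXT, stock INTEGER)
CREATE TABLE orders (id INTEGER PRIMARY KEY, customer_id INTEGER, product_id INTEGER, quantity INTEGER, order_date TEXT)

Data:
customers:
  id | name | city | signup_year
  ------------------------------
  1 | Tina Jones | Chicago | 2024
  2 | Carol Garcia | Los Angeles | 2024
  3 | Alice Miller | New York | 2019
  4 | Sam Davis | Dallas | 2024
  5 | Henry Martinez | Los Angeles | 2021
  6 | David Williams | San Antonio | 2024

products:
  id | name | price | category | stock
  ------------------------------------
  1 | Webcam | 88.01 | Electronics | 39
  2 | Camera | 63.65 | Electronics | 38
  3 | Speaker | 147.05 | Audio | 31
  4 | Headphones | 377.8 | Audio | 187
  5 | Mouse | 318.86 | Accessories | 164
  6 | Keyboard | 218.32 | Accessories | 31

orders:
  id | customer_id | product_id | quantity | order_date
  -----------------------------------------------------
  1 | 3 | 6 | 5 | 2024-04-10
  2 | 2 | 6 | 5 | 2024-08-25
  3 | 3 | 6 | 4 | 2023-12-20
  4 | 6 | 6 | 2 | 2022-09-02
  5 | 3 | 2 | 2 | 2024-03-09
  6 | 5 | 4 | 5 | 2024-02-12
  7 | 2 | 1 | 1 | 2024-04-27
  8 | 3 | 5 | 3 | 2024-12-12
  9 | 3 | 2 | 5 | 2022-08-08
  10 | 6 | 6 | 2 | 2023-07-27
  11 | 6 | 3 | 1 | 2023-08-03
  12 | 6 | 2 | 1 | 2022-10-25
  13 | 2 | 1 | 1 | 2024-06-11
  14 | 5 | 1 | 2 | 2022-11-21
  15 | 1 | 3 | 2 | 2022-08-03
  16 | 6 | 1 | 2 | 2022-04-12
SELECT customer_id, COUNT(DISTINCT product_id) AS distinct_product_count FROM orders GROUP BY customer_id

Execution result:
customer_id | distinct_product_count
1 | 1
2 | 2
3 | 3
5 | 2
6 | 4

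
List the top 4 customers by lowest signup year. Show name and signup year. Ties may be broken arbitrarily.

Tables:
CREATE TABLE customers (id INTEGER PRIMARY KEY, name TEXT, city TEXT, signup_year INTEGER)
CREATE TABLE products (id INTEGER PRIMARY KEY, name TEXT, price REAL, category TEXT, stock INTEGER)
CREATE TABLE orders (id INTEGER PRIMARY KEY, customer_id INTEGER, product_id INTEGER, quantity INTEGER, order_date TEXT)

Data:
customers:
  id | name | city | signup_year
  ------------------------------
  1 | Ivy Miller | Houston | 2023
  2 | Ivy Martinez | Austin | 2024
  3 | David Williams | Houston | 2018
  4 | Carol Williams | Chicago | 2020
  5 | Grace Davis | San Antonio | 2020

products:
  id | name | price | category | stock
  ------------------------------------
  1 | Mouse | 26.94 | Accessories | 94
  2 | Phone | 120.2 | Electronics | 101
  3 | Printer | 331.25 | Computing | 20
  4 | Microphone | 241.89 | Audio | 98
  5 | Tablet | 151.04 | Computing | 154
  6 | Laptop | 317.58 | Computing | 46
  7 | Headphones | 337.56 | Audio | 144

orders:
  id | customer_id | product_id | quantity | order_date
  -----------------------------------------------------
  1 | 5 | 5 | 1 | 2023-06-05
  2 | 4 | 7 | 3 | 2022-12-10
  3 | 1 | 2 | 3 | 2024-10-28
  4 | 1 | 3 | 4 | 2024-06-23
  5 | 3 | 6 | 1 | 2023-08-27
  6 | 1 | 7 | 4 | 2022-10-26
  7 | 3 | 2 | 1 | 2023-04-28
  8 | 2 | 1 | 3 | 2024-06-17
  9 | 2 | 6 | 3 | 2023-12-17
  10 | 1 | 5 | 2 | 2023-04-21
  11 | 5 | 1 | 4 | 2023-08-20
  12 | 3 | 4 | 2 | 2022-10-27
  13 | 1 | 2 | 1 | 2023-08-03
SELECT name, signup_year FROM customers ORDER BY signup_year ASC LIMIT 4

Execution result:
name | signup_year
David Williams | 2018
Carol Williams | 2020
Grace Davis | 2020
Ivy Miller | 2023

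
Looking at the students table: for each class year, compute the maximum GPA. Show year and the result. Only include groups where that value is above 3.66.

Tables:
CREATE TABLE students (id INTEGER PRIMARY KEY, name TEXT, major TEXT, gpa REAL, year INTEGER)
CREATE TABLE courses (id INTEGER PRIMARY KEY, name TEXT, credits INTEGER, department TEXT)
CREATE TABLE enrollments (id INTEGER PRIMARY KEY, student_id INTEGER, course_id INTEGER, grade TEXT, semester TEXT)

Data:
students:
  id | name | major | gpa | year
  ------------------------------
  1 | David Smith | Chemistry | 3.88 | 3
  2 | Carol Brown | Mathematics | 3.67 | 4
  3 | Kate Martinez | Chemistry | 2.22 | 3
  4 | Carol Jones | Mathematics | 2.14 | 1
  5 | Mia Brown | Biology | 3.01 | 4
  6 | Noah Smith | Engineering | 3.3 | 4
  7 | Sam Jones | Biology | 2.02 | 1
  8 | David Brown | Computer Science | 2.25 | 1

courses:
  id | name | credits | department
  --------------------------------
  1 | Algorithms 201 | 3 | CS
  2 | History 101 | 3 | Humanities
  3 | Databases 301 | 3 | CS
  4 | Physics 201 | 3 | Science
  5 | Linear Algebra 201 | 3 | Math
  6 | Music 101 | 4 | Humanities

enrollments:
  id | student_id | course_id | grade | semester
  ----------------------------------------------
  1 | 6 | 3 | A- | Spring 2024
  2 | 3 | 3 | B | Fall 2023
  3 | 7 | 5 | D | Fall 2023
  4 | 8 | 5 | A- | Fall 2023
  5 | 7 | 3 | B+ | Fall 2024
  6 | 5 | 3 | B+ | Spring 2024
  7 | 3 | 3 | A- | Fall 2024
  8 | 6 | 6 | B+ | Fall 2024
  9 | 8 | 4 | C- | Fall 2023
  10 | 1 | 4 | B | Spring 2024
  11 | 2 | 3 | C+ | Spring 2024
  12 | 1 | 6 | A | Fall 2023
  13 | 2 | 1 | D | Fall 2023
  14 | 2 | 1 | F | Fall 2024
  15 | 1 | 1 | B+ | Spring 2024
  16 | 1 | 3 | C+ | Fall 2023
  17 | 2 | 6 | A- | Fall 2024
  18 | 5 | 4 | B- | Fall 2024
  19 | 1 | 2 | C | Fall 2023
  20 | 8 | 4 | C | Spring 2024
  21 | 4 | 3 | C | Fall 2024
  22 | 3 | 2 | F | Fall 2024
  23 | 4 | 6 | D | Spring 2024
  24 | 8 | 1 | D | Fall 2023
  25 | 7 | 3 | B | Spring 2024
SELECT year, MAX(gpa) AS max_gpa FROM students GROUP BY year HAVING MAX(gpa) > 3.66

Execution result:
year | max_gpa
3 | 3.88
4 | 3.67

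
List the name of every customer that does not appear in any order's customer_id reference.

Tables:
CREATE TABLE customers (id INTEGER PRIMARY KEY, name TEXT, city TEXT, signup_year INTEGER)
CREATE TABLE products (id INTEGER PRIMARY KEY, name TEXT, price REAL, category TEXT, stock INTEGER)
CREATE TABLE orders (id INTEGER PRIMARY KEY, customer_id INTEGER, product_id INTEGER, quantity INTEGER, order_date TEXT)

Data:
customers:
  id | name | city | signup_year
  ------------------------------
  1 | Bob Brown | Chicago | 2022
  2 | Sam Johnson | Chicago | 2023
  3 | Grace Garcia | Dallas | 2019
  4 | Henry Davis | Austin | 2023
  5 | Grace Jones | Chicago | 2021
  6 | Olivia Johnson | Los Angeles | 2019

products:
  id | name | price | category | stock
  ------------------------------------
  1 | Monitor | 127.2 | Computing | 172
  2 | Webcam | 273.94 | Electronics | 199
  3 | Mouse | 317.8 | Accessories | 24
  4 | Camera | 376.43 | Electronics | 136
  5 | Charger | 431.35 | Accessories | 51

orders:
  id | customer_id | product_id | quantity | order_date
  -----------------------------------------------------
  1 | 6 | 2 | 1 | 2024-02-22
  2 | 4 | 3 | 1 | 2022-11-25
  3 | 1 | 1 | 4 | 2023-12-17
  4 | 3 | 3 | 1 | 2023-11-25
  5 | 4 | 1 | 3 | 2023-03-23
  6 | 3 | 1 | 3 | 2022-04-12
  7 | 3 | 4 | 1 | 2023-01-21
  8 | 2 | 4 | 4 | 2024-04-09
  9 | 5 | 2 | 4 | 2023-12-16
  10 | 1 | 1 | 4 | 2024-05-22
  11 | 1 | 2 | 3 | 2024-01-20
SELECT p.name FROM customers p LEFT JOIN orders c ON c.customer_id = p.id WHERE c.id IS NULL

Execution result:
(no rows)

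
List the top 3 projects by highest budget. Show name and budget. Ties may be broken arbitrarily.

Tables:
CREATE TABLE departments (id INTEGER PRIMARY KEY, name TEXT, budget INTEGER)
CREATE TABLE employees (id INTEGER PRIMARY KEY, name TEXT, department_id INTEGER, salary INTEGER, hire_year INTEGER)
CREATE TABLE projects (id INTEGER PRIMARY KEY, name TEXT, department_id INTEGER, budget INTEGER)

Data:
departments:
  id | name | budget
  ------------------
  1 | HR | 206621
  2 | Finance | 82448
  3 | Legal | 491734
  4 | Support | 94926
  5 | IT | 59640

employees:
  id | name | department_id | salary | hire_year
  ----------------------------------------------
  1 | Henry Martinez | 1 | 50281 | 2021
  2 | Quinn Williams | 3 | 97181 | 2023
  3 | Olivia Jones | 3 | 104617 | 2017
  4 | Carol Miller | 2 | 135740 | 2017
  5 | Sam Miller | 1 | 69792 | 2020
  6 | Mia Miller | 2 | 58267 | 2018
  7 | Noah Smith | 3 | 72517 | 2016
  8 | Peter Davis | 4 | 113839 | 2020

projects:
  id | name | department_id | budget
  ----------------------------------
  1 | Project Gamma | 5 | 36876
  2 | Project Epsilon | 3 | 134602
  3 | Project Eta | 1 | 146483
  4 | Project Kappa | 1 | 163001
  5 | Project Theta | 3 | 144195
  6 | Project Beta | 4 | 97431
SELECT name, budget FROM projects ORDER BY budget DESC LIMIT 3

Execution result:
name | budget
Project Kappa | 163001
Project Eta | 146483
Project Theta | 144195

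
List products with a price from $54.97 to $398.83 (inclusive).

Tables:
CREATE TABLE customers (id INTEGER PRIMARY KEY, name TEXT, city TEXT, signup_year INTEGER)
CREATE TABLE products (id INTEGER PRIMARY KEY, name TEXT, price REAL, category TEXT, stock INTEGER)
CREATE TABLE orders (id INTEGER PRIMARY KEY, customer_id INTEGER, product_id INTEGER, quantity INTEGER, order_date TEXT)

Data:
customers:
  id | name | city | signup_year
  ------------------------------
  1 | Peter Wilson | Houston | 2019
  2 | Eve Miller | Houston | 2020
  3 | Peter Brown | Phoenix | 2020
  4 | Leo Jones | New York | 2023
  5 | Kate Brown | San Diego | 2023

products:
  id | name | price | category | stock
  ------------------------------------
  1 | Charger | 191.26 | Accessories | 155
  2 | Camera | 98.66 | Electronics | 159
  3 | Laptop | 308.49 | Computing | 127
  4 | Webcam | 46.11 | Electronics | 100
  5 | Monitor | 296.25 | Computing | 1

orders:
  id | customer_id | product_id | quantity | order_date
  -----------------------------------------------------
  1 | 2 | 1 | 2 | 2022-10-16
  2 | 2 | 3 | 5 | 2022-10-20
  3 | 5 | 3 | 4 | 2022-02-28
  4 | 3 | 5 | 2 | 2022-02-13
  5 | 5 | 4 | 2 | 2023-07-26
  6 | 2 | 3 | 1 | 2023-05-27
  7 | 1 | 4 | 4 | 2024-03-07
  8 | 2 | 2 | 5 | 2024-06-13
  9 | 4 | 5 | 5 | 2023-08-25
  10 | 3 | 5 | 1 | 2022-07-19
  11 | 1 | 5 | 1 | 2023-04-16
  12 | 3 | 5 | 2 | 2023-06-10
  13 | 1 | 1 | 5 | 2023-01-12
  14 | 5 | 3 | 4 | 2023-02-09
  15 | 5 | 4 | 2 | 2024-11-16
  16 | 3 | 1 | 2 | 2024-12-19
SELECT name, price FROM products WHERE price BETWEEN 54.97 AND 398.83

Execution result:
name | price
Charger | 191.26
Camera | 98.66
Laptop | 308.49
Monitor | 296.25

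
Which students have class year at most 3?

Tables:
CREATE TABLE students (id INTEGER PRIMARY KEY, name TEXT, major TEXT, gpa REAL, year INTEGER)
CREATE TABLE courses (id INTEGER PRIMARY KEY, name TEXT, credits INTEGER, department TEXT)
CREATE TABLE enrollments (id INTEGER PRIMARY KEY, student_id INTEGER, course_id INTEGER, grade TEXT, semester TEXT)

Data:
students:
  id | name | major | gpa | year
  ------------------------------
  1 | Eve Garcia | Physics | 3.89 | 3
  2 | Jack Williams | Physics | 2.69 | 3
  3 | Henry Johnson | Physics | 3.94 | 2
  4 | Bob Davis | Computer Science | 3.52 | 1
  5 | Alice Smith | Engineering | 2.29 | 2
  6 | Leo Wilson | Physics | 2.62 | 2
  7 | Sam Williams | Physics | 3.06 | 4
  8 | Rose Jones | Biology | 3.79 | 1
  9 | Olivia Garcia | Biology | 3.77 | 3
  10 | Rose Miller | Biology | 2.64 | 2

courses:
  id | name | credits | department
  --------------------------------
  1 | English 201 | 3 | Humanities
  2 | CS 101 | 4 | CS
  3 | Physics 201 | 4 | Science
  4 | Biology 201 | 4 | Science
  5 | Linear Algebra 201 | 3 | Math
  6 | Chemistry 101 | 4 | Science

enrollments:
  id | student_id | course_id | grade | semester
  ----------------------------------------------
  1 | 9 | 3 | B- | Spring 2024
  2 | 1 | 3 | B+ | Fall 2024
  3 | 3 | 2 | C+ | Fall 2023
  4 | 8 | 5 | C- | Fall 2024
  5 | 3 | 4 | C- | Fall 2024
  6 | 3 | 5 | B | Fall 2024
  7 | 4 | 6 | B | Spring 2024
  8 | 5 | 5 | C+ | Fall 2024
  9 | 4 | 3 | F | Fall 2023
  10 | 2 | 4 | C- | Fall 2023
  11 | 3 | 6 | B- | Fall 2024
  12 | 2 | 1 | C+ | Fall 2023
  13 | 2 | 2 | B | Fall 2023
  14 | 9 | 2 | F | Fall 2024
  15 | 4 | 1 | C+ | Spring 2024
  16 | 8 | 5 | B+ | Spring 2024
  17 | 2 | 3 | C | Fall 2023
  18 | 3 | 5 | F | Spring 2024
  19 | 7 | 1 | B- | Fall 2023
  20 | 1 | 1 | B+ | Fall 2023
SELECT name, year FROM students WHERE year <= 3

Execution result:
name | year
Eve Garcia | 3
Jack Williams | 3
Henry Johnson | 2
Bob Davis | 1
Alice Smith | 2
Leo Wilson | 2
Rose Jones | 1
Olivia Garcia | 3
Rose Miller | 2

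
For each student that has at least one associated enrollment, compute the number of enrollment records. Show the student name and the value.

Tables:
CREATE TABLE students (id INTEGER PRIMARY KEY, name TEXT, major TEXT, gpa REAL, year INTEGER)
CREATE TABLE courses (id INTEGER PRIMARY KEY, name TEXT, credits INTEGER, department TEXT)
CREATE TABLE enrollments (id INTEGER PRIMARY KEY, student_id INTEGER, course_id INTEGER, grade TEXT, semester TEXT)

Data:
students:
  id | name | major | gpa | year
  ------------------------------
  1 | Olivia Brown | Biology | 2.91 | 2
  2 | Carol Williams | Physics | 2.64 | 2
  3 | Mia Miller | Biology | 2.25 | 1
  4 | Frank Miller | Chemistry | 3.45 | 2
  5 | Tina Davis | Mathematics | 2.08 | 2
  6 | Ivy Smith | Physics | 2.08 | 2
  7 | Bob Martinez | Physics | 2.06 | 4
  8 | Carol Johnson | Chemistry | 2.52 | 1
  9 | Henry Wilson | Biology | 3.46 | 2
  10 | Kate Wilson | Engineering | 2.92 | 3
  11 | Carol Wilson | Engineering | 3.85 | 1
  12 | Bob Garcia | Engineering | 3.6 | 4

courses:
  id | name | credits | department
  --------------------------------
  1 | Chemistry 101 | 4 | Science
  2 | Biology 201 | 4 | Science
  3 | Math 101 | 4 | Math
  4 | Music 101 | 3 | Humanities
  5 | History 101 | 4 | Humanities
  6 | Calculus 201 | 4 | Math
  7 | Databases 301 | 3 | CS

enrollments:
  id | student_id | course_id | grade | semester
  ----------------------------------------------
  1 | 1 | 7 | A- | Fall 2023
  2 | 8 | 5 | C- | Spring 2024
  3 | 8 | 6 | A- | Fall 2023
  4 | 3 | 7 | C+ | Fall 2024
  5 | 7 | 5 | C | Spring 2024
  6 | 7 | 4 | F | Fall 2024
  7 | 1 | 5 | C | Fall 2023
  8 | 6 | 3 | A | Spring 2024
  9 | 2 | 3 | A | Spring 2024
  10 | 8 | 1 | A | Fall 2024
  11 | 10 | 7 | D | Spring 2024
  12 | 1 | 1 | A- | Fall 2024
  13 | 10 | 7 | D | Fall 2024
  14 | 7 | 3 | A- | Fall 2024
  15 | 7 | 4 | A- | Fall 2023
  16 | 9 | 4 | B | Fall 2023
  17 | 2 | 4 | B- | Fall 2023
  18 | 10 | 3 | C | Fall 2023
SELECT p.name, COUNT(*) AS n FROM enrollments c JOIN students p ON c.student_id = p.id GROUP BY p.id, p.name

Execution result:
name | n
Olivia Brown | 3
Carol Williams | 2
Mia Miller | 1
Ivy Smith | 1
Bob Martinez | 4
Carol Johnson | 3
Henry Wilson | 1
Kate Wilson | 3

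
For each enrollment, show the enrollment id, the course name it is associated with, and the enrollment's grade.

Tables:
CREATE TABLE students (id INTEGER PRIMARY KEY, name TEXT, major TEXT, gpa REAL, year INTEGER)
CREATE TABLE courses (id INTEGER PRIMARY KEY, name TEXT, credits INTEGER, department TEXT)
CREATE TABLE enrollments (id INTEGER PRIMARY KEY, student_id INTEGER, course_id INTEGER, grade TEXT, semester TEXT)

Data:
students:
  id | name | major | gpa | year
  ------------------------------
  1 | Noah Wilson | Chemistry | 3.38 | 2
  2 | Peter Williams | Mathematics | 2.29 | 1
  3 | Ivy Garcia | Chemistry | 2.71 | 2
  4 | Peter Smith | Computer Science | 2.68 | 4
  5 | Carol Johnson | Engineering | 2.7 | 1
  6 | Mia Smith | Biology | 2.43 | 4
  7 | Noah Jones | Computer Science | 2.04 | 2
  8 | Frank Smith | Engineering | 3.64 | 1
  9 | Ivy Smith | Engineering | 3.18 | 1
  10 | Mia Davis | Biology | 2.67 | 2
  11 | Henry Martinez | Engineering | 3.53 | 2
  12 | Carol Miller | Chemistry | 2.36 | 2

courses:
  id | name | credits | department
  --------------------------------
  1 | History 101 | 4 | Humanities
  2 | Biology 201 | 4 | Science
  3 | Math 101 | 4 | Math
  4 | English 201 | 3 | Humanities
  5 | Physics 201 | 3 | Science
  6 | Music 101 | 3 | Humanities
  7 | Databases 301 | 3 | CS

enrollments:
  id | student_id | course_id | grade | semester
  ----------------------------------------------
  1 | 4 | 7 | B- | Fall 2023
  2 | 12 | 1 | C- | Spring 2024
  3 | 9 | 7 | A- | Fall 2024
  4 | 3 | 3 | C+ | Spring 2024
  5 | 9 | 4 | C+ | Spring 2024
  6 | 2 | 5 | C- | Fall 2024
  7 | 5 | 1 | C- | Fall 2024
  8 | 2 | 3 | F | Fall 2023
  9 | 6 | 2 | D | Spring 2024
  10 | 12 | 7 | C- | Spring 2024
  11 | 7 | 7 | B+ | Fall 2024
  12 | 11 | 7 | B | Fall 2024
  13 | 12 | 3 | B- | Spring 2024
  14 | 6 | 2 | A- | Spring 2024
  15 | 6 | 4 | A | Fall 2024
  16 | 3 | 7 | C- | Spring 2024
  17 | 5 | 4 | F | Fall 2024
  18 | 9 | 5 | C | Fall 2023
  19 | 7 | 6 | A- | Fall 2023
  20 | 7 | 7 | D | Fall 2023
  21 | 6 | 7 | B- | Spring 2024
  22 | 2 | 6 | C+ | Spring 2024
SELECT c.id, p.name AS course, c.grade FROM enrollments c JOIN courses p ON c.course_id = p.id

Execution result:
id | course | grade
1 | Databases 301 | B-
2 | History 101 | C-
3 | Databases 301 | A-
4 | Math 101 | C+
5 | English 201 | C+
6 | Physics 201 | C-
7 | History 101 | C-
8 | Math 101 | F
9 | Biology 201 | D
10 | Databases 301 | C-
11 | Databases 301 | B+
12 | Databases 301 | B
13 | Math 101 | B-
14 | Biology 201 | A-
15 | English 201 | A
16 | Databases 301 | C-
17 | English 201 | F
18 | Physics 201 | C
19 | Music 101 | A-
20 | Databases 301 | D
21 | Databases 301 | B-
22 | Music 101 | C+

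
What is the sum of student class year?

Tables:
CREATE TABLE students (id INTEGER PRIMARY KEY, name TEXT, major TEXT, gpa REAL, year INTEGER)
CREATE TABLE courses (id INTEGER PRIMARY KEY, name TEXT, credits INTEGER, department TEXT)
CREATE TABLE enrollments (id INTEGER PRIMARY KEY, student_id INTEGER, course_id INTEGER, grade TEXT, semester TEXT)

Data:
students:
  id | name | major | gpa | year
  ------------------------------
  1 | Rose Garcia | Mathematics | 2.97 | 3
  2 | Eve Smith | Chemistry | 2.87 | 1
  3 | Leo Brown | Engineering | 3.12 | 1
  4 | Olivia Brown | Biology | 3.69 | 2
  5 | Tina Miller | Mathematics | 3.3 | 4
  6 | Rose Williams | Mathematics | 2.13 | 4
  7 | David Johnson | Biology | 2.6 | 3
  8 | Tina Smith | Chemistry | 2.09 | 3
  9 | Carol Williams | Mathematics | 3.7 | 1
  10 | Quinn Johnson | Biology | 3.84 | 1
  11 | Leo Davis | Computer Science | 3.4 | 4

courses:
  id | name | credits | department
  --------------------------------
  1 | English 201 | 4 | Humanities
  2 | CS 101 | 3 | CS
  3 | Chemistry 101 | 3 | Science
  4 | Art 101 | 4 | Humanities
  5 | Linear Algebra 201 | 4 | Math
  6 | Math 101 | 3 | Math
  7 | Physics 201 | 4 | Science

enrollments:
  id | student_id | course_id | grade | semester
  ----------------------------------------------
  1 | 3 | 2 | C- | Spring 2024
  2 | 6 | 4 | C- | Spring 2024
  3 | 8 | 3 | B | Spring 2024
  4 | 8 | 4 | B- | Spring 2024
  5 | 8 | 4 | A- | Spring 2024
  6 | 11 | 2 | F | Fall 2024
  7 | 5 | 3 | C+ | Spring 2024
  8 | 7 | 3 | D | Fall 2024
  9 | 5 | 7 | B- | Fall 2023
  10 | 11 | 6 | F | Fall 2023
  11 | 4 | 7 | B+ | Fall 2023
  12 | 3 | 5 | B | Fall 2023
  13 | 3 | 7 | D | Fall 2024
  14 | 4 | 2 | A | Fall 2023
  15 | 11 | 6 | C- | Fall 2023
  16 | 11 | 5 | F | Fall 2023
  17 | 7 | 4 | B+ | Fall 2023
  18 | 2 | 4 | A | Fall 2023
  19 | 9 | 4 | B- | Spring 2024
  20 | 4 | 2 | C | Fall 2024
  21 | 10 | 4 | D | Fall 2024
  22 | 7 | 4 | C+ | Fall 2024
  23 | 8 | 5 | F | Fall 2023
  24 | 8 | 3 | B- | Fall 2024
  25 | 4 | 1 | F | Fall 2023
SELECT SUM(year) FROM students

Execution result:
27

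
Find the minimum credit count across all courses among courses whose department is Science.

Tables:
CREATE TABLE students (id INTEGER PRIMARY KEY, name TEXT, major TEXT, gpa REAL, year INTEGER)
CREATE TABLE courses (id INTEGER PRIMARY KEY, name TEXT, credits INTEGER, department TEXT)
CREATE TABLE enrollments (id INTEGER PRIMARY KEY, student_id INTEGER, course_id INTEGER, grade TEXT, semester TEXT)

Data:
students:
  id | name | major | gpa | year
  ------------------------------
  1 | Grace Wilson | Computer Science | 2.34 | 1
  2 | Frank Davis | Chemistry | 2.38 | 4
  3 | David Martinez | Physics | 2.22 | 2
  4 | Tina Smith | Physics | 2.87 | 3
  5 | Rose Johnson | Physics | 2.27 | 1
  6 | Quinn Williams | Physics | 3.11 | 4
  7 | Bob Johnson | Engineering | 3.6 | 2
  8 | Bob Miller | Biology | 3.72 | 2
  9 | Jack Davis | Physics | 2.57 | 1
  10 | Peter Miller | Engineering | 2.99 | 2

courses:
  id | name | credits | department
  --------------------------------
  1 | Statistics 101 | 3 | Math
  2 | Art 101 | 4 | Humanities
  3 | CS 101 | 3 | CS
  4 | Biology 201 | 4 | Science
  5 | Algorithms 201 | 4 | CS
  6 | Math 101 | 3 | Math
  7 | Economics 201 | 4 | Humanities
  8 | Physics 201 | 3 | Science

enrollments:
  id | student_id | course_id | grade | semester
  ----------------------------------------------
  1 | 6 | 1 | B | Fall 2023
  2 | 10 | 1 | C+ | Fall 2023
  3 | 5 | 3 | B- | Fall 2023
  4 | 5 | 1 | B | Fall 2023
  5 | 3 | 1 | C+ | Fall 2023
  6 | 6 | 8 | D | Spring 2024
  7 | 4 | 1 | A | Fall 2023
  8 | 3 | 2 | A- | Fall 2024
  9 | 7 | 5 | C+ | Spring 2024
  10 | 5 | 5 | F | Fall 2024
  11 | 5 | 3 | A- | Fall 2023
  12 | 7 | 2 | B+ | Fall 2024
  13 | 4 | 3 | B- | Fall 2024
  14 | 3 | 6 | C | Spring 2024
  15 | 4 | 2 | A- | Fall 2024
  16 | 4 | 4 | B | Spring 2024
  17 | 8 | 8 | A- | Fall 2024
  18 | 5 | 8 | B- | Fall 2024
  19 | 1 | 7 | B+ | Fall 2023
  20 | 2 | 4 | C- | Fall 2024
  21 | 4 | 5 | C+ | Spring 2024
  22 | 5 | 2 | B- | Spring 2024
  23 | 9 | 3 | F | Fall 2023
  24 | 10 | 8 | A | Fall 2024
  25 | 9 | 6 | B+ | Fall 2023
SELECT MIN(credits) FROM courses WHERE department = 'Science'

Execution result:
3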